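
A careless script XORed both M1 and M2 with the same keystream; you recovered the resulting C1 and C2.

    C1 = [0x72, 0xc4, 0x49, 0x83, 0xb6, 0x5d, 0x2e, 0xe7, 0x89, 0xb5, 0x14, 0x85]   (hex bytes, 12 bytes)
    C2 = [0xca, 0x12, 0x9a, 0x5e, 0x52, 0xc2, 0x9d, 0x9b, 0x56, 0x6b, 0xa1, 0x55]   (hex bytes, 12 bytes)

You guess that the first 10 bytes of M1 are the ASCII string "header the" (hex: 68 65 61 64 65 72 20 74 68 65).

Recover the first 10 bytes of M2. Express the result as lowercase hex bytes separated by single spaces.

d0 b3 b2 b9 81 ed 93 08 b7 bb

First, C1 ⊕ C2 = (M1 ⊕ K) ⊕ (M2 ⊕ K) = M1 ⊕ M2, so the key drops out. Then M2 = (M1 ⊕ M2) ⊕ M1 over the first 10 bytes.
byte 0: (72 xor ca) xor 68 = b8 xor 68 = d0
byte 1: (c4 xor 12) xor 65 = d6 xor 65 = b3
byte 2: (49 xor 9a) xor 61 = d3 xor 61 = b2
byte 3: (83 xor 5e) xor 64 = dd xor 64 = b9
byte 4: (b6 xor 52) xor 65 = e4 xor 65 = 81
byte 5: (5d xor c2) xor 72 = 9f xor 72 = ed
byte 6: (2e xor 9d) xor 20 = b3 xor 20 = 93
byte 7: (e7 xor 9b) xor 74 = 7c xor 74 = 08
byte 8: (89 xor 56) xor 68 = df xor 68 = b7
byte 9: (b5 xor 6b) xor 65 = de xor 65 = bb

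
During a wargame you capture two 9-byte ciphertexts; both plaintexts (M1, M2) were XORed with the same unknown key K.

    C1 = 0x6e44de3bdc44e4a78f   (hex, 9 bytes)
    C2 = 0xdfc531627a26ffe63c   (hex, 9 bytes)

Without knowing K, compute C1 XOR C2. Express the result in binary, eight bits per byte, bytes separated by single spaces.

10110001 10000001 11101111 01011001 10100110 01100010 00011011 01000001 10110011

C1 ⊕ C2 = (M1 ⊕ K) ⊕ (M2 ⊕ K) = M1 ⊕ M2 — the shared key cancels under XOR.
01101110 ^ 11011111 = 10110001
01000100 ^ 11000101 = 10000001
11011110 ^ 00110001 = 11101111
00111011 ^ 01100010 = 01011001
11011100 ^ 01111010 = 10100110
01000100 ^ 00100110 = 01100010
11100100 ^ 11111111 = 00011011
10100111 ^ 11100110 = 01000001
10001111 ^ 00111100 = 10110011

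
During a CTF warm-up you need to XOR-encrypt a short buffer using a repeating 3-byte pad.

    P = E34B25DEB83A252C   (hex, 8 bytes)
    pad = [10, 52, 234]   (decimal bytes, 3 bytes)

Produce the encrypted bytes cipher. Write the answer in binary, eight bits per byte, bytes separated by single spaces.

The 3-byte key repeats, so the effective keystream is 0a 34 ea 0a 34 ea 0a 34.
byte 0: e3 XOR 0a = e9
byte 1: 4b XOR 34 = 7f
byte 2: 25 XOR ea = cf
byte 3: de XOR 0a = d4
byte 4: b8 XOR 34 = 8c
byte 5: 3a XOR ea = d0
byte 6: 25 XOR 0a = 2f
byte 7: 2c XOR 34 = 18

11101001 01111111 11001111 11010100 10001100 11010000 00101111 00011000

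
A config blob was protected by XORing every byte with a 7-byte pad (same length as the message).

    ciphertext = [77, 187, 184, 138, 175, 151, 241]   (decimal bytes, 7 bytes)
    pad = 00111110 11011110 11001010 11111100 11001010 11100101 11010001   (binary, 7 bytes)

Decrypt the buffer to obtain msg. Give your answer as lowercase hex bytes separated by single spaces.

73 65 72 76 65 72 20

byte 0: 01001101 XOR 00111110 = 01110011
byte 1: 10111011 XOR 11011110 = 01100101
byte 2: 10111000 XOR 11001010 = 01110010
byte 3: 10001010 XOR 11111100 = 01110110
byte 4: 10101111 XOR 11001010 = 01100101
byte 5: 10010111 XOR 11100101 = 01110010
byte 6: 11110001 XOR 11010001 = 00100000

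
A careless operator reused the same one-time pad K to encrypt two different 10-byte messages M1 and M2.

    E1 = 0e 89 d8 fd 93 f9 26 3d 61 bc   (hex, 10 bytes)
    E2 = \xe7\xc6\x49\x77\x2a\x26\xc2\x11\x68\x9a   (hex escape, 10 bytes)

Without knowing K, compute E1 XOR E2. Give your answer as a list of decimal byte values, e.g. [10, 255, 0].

E1 ⊕ E2 = (M1 ⊕ K) ⊕ (M2 ⊕ K) = M1 ⊕ M2 — the shared key cancels under XOR.
 14 ^ 231 = 233
137 ^ 198 =  79
216 ^  73 = 145
253 ^ 119 = 138
147 ^  42 = 185
249 ^  38 = 223
 38 ^ 194 = 228
 61 ^  17 =  44
 97 ^ 104 =   9
188 ^ 154 =  38

[233, 79, 145, 138, 185, 223, 228, 44, 9, 38]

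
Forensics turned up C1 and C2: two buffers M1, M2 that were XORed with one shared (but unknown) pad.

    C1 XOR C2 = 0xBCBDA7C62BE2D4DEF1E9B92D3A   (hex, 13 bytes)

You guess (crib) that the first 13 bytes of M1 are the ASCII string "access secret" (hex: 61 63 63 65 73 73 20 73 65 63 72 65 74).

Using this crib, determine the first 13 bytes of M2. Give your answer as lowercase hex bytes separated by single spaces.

Since C1 ⊕ C2 = M1 ⊕ M2, XORing with the guessed M1 bytes yields the corresponding M2 bytes: M2 = (C1 ⊕ C2) ⊕ M1.
10111100 ⊕ 01100001 = 11011101
10111101 ⊕ 01100011 = 11011110
10100111 ⊕ 01100011 = 11000100
11000110 ⊕ 01100101 = 10100011
00101011 ⊕ 01110011 = 01011000
11100010 ⊕ 01110011 = 10010001
11010100 ⊕ 00100000 = 11110100
11011110 ⊕ 01110011 = 10101101
11110001 ⊕ 01100101 = 10010100
11101001 ⊕ 01100011 = 10001010
10111001 ⊕ 01110010 = 11001011
00101101 ⊕ 01100101 = 01001000
00111010 ⊕ 01110100 = 01001110

dd de c4 a3 58 91 f4 ad 94 8a cb 48 4e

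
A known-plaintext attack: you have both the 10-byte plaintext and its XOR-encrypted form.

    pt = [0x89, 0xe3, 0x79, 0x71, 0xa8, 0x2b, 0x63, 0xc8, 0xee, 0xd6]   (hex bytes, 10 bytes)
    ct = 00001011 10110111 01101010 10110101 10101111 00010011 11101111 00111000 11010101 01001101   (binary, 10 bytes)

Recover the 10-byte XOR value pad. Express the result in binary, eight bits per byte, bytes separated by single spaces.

10000010 01010100 00010011 11000100 00000111 00111000 10001100 11110000 00111011 10011011

Since ct = pt ⊕ pad, XORing both sides with pt gives pad = pt ⊕ ct.
byte 0: 89 XOR 0b = 82
byte 1: e3 XOR b7 = 54
byte 2: 79 XOR 6a = 13
byte 3: 71 XOR b5 = c4
byte 4: a8 XOR af = 07
byte 5: 2b XOR 13 = 38
byte 6: 63 XOR ef = 8c
byte 7: c8 XOR 38 = f0
byte 8: ee XOR d5 = 3b
byte 9: d6 XOR 4d = 9b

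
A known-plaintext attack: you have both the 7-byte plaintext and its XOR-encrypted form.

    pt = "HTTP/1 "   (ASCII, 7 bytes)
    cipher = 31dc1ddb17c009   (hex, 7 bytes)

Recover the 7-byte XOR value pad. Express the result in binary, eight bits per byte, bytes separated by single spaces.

Since cipher = pt ⊕ pad, XORing both sides with pt gives pad = pt ⊕ cipher.
48 ^ 31 = 79
54 ^ dc = 88
54 ^ 1d = 49
50 ^ db = 8b
2f ^ 17 = 38
31 ^ c0 = f1
20 ^ 09 = 29

01111001 10001000 01001001 10001011 00111000 11110001 00101001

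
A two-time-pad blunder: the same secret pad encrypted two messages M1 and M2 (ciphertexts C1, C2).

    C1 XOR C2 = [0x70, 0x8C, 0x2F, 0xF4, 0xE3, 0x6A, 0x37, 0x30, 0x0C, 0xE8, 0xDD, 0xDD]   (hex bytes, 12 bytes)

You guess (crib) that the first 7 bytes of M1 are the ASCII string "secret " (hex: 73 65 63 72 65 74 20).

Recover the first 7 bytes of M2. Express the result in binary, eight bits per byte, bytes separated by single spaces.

00000011 11101001 01001100 10000110 10000110 00011110 00010111

Since C1 ⊕ C2 = M1 ⊕ M2, XORing with the guessed M1 bytes yields the corresponding M2 bytes: M2 = (C1 ⊕ C2) ⊕ M1.
byte 0: 70 xor 73 = 03
byte 1: 8c xor 65 = e9
byte 2: 2f xor 63 = 4c
byte 3: f4 xor 72 = 86
byte 4: e3 xor 65 = 86
byte 5: 6a xor 74 = 1e
byte 6: 37 xor 20 = 17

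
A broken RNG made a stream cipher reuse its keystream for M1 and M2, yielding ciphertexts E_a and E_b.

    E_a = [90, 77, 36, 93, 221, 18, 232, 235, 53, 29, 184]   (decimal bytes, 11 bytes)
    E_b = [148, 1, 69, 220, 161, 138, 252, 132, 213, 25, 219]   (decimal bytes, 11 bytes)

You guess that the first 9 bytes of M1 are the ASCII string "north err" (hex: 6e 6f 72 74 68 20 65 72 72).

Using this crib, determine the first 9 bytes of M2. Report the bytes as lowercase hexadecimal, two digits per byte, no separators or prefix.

a02313f514b8711d92

First, E_a ⊕ E_b = (M1 ⊕ K) ⊕ (M2 ⊕ K) = M1 ⊕ M2, so the key drops out. Then M2 = (M1 ⊕ M2) ⊕ M1 over the first 9 bytes.
byte 0: (5a xor 94) xor 6e = ce xor 6e = a0
byte 1: (4d xor 01) xor 6f = 4c xor 6f = 23
byte 2: (24 xor 45) xor 72 = 61 xor 72 = 13
byte 3: (5d xor dc) xor 74 = 81 xor 74 = f5
byte 4: (dd xor a1) xor 68 = 7c xor 68 = 14
byte 5: (12 xor 8a) xor 20 = 98 xor 20 = b8
byte 6: (e8 xor fc) xor 65 = 14 xor 65 = 71
byte 7: (eb xor 84) xor 72 = 6f xor 72 = 1d
byte 8: (35 xor d5) xor 72 = e0 xor 72 = 92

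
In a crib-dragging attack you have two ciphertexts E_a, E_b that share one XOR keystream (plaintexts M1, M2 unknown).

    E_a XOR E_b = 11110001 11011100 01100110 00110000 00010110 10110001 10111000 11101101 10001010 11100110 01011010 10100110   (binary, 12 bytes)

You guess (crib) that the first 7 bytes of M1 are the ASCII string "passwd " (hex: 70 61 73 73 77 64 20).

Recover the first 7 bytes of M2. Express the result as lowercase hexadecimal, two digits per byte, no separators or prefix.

81bd154361d598

Since E_a ⊕ E_b = M1 ⊕ M2, XORing with the guessed M1 bytes yields the corresponding M2 bytes: M2 = (E_a ⊕ E_b) ⊕ M1.
f1 ^ 70 = 81
dc ^ 61 = bd
66 ^ 73 = 15
30 ^ 73 = 43
16 ^ 77 = 61
b1 ^ 64 = d5
b8 ^ 20 = 98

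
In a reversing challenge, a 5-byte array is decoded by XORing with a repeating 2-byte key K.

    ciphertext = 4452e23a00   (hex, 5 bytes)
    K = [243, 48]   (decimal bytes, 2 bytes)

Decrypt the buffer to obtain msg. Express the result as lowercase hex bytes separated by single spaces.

The 2-byte key repeats, so the effective keystream is f3 30 f3 30 f3.
byte 0:  68 ⊕ 243 = 183
byte 1:  82 ⊕  48 =  98
byte 2: 226 ⊕ 243 =  17
byte 3:  58 ⊕  48 =  10
byte 4:   0 ⊕ 243 = 243

b7 62 11 0a f3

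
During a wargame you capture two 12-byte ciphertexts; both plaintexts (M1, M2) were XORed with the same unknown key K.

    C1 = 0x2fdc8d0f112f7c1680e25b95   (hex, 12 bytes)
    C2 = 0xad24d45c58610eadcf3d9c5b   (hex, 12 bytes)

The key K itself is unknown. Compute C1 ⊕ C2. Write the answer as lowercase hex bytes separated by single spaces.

C1 ⊕ C2 = (M1 ⊕ K) ⊕ (M2 ⊕ K) = M1 ⊕ M2 — the shared key cancels under XOR.
byte 0:  47 ⊕ 173 = 130
byte 1: 220 ⊕  36 = 248
byte 2: 141 ⊕ 212 =  89
byte 3:  15 ⊕  92 =  83
byte 4:  17 ⊕  88 =  73
byte 5:  47 ⊕  97 =  78
byte 6: 124 ⊕  14 = 114
byte 7:  22 ⊕ 173 = 187
byte 8: 128 ⊕ 207 =  79
byte 9: 226 ⊕  61 = 223
byte 10:  91 ⊕ 156 = 199
byte 11: 149 ⊕  91 = 206

82 f8 59 53 49 4e 72 bb 4f df c7 ce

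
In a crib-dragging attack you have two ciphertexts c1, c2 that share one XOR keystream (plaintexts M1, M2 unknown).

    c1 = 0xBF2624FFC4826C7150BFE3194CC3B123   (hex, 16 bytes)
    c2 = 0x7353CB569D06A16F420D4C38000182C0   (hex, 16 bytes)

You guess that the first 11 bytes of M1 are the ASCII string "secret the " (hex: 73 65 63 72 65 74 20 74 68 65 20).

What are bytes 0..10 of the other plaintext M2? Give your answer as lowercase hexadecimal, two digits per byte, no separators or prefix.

First, c1 ⊕ c2 = (M1 ⊕ K) ⊕ (M2 ⊕ K) = M1 ⊕ M2, so the key drops out. Then M2 = (M1 ⊕ M2) ⊕ M1 over the first 11 bytes.
byte 0: (bf XOR 73) XOR 73 = cc XOR 73 = bf
byte 1: (26 XOR 53) XOR 65 = 75 XOR 65 = 10
byte 2: (24 XOR cb) XOR 63 = ef XOR 63 = 8c
byte 3: (ff XOR 56) XOR 72 = a9 XOR 72 = db
byte 4: (c4 XOR 9d) XOR 65 = 59 XOR 65 = 3c
byte 5: (82 XOR 06) XOR 74 = 84 XOR 74 = f0
byte 6: (6c XOR a1) XOR 20 = cd XOR 20 = ed
byte 7: (71 XOR 6f) XOR 74 = 1e XOR 74 = 6a
byte 8: (50 XOR 42) XOR 68 = 12 XOR 68 = 7a
byte 9: (bf XOR 0d) XOR 65 = b2 XOR 65 = d7
byte 10: (e3 XOR 4c) XOR 20 = af XOR 20 = 8f

bf108cdb3cf0ed6a7ad78f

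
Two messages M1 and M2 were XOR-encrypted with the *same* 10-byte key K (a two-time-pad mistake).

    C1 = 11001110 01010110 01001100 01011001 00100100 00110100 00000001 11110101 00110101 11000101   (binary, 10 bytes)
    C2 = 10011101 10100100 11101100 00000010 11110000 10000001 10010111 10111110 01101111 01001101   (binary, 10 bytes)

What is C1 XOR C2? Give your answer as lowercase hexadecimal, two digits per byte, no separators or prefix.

C1 ⊕ C2 = (M1 ⊕ K) ⊕ (M2 ⊕ K) = M1 ⊕ M2 — the shared key cancels under XOR.
ce XOR 9d = 53
56 XOR a4 = f2
4c XOR ec = a0
59 XOR 02 = 5b
24 XOR f0 = d4
34 XOR 81 = b5
01 XOR 97 = 96
f5 XOR be = 4b
35 XOR 6f = 5a
c5 XOR 4d = 88

53f2a05bd4b5964b5a88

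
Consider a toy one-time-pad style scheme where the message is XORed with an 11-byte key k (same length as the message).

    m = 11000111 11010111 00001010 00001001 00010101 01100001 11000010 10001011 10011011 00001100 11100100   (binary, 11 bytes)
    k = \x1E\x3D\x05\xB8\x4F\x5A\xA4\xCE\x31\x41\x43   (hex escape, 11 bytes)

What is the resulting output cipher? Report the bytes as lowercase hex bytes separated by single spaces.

11000111 ⊕ 00011110 = 11011001
11010111 ⊕ 00111101 = 11101010
00001010 ⊕ 00000101 = 00001111
00001001 ⊕ 10111000 = 10110001
00010101 ⊕ 01001111 = 01011010
01100001 ⊕ 01011010 = 00111011
11000010 ⊕ 10100100 = 01100110
10001011 ⊕ 11001110 = 01000101
10011011 ⊕ 00110001 = 10101010
00001100 ⊕ 01000001 = 01001101
11100100 ⊕ 01000011 = 10100111

d9 ea 0f b1 5a 3b 66 45 aa 4d a7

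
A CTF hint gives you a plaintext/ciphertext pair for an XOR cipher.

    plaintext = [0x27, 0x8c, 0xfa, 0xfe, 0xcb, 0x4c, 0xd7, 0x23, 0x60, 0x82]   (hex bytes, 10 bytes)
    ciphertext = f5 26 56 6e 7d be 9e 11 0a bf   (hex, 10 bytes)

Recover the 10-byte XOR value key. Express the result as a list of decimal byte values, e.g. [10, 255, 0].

[210, 170, 172, 144, 182, 242, 73, 50, 106, 61]

Since ciphertext = plaintext ⊕ key, XORing both sides with plaintext gives key = plaintext ⊕ ciphertext.
27 ^ f5 = d2
8c ^ 26 = aa
fa ^ 56 = ac
fe ^ 6e = 90
cb ^ 7d = b6
4c ^ be = f2
d7 ^ 9e = 49
23 ^ 11 = 32
60 ^ 0a = 6a
82 ^ bf = 3d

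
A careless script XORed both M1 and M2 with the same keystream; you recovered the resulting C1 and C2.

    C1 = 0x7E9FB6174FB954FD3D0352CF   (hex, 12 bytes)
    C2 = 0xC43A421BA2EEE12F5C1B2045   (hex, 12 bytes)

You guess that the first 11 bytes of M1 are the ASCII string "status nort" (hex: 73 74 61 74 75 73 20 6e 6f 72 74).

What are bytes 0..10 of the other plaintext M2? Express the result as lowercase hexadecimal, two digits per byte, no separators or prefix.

First, C1 ⊕ C2 = (M1 ⊕ K) ⊕ (M2 ⊕ K) = M1 ⊕ M2, so the key drops out. Then M2 = (M1 ⊕ M2) ⊕ M1 over the first 11 bytes.
byte 0: (7e XOR c4) XOR 73 = ba XOR 73 = c9
byte 1: (9f XOR 3a) XOR 74 = a5 XOR 74 = d1
byte 2: (b6 XOR 42) XOR 61 = f4 XOR 61 = 95
byte 3: (17 XOR 1b) XOR 74 = 0c XOR 74 = 78
byte 4: (4f XOR a2) XOR 75 = ed XOR 75 = 98
byte 5: (b9 XOR ee) XOR 73 = 57 XOR 73 = 24
byte 6: (54 XOR e1) XOR 20 = b5 XOR 20 = 95
byte 7: (fd XOR 2f) XOR 6e = d2 XOR 6e = bc
byte 8: (3d XOR 5c) XOR 6f = 61 XOR 6f = 0e
byte 9: (03 XOR 1b) XOR 72 = 18 XOR 72 = 6a
byte 10: (52 XOR 20) XOR 74 = 72 XOR 74 = 06

c9d19578982495bc0e6a06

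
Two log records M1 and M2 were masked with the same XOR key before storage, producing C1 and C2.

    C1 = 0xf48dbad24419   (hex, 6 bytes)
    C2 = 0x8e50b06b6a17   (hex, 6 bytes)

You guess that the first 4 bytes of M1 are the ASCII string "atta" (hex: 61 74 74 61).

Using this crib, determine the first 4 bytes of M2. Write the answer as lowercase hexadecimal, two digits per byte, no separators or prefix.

First, C1 ⊕ C2 = (M1 ⊕ K) ⊕ (M2 ⊕ K) = M1 ⊕ M2, so the key drops out. Then M2 = (M1 ⊕ M2) ⊕ M1 over the first 4 bytes.
byte 0: (f4 ⊕ 8e) ⊕ 61 = 7a ⊕ 61 = 1b
byte 1: (8d ⊕ 50) ⊕ 74 = dd ⊕ 74 = a9
byte 2: (ba ⊕ b0) ⊕ 74 = 0a ⊕ 74 = 7e
byte 3: (d2 ⊕ 6b) ⊕ 61 = b9 ⊕ 61 = d8

1ba97ed8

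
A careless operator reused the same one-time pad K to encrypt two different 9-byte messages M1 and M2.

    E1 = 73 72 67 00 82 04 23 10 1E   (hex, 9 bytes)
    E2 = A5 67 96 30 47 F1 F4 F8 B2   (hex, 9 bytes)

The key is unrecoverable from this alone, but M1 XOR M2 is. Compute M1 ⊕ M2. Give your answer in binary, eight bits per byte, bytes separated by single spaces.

11010110 00010101 11110001 00110000 11000101 11110101 11010111 11101000 10101100

E1 ⊕ E2 = (M1 ⊕ K) ⊕ (M2 ⊕ K) = M1 ⊕ M2 — the shared key cancels under XOR.
byte 0: 115 xor 165 = 214
byte 1: 114 xor 103 =  21
byte 2: 103 xor 150 = 241
byte 3:   0 xor  48 =  48
byte 4: 130 xor  71 = 197
byte 5:   4 xor 241 = 245
byte 6:  35 xor 244 = 215
byte 7:  16 xor 248 = 232
byte 8:  30 xor 178 = 172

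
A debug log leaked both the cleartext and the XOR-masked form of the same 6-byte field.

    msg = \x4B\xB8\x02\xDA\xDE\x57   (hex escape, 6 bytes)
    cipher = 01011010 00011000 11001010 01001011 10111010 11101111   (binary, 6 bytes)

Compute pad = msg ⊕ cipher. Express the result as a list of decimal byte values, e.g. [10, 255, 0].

Since cipher = msg ⊕ pad, XORing both sides with msg gives pad = msg ⊕ cipher.
4b ^ 5a = 11
b8 ^ 18 = a0
02 ^ ca = c8
da ^ 4b = 91
de ^ ba = 64
57 ^ ef = b8

[17, 160, 200, 145, 100, 184]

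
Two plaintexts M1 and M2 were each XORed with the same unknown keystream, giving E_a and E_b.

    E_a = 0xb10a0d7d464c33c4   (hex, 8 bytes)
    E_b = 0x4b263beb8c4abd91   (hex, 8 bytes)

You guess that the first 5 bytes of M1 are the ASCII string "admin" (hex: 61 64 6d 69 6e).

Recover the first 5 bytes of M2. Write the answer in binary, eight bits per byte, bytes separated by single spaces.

10011011 01001000 01011011 11111111 10100100

First, E_a ⊕ E_b = (M1 ⊕ K) ⊕ (M2 ⊕ K) = M1 ⊕ M2, so the key drops out. Then M2 = (M1 ⊕ M2) ⊕ M1 over the first 5 bytes.
byte 0: (b1 ^ 4b) ^ 61 = fa ^ 61 = 9b
byte 1: (0a ^ 26) ^ 64 = 2c ^ 64 = 48
byte 2: (0d ^ 3b) ^ 6d = 36 ^ 6d = 5b
byte 3: (7d ^ eb) ^ 69 = 96 ^ 69 = ff
byte 4: (46 ^ 8c) ^ 6e = ca ^ 6e = a4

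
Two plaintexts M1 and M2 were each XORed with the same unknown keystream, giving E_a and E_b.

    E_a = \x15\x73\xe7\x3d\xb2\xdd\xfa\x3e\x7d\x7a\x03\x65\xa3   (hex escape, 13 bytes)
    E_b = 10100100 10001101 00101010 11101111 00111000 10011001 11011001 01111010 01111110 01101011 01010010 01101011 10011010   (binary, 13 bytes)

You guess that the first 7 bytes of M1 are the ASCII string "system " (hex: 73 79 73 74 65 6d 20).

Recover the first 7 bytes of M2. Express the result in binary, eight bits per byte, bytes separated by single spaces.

11000010 10000111 10111110 10100110 11101111 00101001 00000011

First, E_a ⊕ E_b = (M1 ⊕ K) ⊕ (M2 ⊕ K) = M1 ⊕ M2, so the key drops out. Then M2 = (M1 ⊕ M2) ⊕ M1 over the first 7 bytes.
byte 0: (15 ⊕ a4) ⊕ 73 = b1 ⊕ 73 = c2
byte 1: (73 ⊕ 8d) ⊕ 79 = fe ⊕ 79 = 87
byte 2: (e7 ⊕ 2a) ⊕ 73 = cd ⊕ 73 = be
byte 3: (3d ⊕ ef) ⊕ 74 = d2 ⊕ 74 = a6
byte 4: (b2 ⊕ 38) ⊕ 65 = 8a ⊕ 65 = ef
byte 5: (dd ⊕ 99) ⊕ 6d = 44 ⊕ 6d = 29
byte 6: (fa ⊕ d9) ⊕ 20 = 23 ⊕ 20 = 03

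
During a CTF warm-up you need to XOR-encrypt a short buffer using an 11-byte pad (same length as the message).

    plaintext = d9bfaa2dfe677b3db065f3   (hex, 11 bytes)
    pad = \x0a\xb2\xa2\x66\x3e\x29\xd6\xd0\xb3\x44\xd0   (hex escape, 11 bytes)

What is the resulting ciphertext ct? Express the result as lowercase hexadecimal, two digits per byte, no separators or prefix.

d30d084bc04eaded032123

XOR is its own inverse, so applying the key byte-wise gives the result directly.
217 XOR  10 = 211
191 XOR 178 =  13
170 XOR 162 =   8
 45 XOR 102 =  75
254 XOR  62 = 192
103 XOR  41 =  78
123 XOR 214 = 173
 61 XOR 208 = 237
176 XOR 179 =   3
101 XOR  68 =  33
243 XOR 208 =  35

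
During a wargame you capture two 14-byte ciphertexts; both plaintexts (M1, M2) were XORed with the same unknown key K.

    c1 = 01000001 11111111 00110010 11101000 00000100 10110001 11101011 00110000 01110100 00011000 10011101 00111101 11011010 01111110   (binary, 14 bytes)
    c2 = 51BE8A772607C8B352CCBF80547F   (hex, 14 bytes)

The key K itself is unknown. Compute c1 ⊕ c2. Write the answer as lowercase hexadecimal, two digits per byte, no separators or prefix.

1041b89f22b6238326d422bd8e01

c1 ⊕ c2 = (M1 ⊕ K) ⊕ (M2 ⊕ K) = M1 ⊕ M2 — the shared key cancels under XOR.
41 ^ 51 = 10
ff ^ be = 41
32 ^ 8a = b8
e8 ^ 77 = 9f
04 ^ 26 = 22
b1 ^ 07 = b6
eb ^ c8 = 23
30 ^ b3 = 83
74 ^ 52 = 26
18 ^ cc = d4
9d ^ bf = 22
3d ^ 80 = bd
da ^ 54 = 8e
7e ^ 7f = 01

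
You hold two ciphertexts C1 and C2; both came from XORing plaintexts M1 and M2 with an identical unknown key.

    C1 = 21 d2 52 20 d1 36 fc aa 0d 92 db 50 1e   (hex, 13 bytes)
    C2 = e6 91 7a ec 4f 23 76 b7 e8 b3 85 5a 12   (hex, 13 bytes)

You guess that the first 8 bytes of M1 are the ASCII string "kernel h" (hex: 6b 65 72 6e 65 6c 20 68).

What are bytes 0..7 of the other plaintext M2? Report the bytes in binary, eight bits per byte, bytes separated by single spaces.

10101100 00100110 01011010 10100010 11111011 01111001 10101010 01110101

First, C1 ⊕ C2 = (M1 ⊕ K) ⊕ (M2 ⊕ K) = M1 ⊕ M2, so the key drops out. Then M2 = (M1 ⊕ M2) ⊕ M1 over the first 8 bytes.
byte 0: (21 XOR e6) XOR 6b = c7 XOR 6b = ac
byte 1: (d2 XOR 91) XOR 65 = 43 XOR 65 = 26
byte 2: (52 XOR 7a) XOR 72 = 28 XOR 72 = 5a
byte 3: (20 XOR ec) XOR 6e = cc XOR 6e = a2
byte 4: (d1 XOR 4f) XOR 65 = 9e XOR 65 = fb
byte 5: (36 XOR 23) XOR 6c = 15 XOR 6c = 79
byte 6: (fc XOR 76) XOR 20 = 8a XOR 20 = aa
byte 7: (aa XOR b7) XOR 68 = 1d XOR 68 = 75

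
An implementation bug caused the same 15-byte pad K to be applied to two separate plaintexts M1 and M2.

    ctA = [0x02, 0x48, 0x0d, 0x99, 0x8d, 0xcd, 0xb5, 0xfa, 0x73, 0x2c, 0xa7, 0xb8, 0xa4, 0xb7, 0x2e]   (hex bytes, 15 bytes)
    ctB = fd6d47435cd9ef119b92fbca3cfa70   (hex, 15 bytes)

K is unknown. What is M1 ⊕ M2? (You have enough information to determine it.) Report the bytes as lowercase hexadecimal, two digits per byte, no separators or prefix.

ff254adad1145aebe8be5c72984d5e

ctA ⊕ ctB = (M1 ⊕ K) ⊕ (M2 ⊕ K) = M1 ⊕ M2 — the shared key cancels under XOR.
byte 0: 02 xor fd = ff
byte 1: 48 xor 6d = 25
byte 2: 0d xor 47 = 4a
byte 3: 99 xor 43 = da
byte 4: 8d xor 5c = d1
byte 5: cd xor d9 = 14
byte 6: b5 xor ef = 5a
byte 7: fa xor 11 = eb
byte 8: 73 xor 9b = e8
byte 9: 2c xor 92 = be
byte 10: a7 xor fb = 5c
byte 11: b8 xor ca = 72
byte 12: a4 xor 3c = 98
byte 13: b7 xor fa = 4d
byte 14: 2e xor 70 = 5e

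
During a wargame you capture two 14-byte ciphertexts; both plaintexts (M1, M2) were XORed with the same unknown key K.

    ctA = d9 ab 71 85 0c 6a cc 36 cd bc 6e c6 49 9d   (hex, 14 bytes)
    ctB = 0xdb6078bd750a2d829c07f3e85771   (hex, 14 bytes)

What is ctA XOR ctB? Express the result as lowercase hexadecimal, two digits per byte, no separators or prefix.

ctA ⊕ ctB = (M1 ⊕ K) ⊕ (M2 ⊕ K) = M1 ⊕ M2 — the shared key cancels under XOR.
d9 xor db = 02
ab xor 60 = cb
71 xor 78 = 09
85 xor bd = 38
0c xor 75 = 79
6a xor 0a = 60
cc xor 2d = e1
36 xor 82 = b4
cd xor 9c = 51
bc xor 07 = bb
6e xor f3 = 9d
c6 xor e8 = 2e
49 xor 57 = 1e
9d xor 71 = ec

02cb09387960e1b451bb9d2e1eec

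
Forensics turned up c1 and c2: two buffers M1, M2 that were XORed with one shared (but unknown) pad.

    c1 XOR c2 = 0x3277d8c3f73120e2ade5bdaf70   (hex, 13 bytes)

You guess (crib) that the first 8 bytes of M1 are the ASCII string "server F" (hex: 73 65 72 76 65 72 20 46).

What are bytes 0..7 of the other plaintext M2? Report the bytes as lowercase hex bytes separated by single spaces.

41 12 aa b5 92 43 00 a4

Since c1 ⊕ c2 = M1 ⊕ M2, XORing with the guessed M1 bytes yields the corresponding M2 bytes: M2 = (c1 ⊕ c2) ⊕ M1.
32 ⊕ 73 = 41
77 ⊕ 65 = 12
d8 ⊕ 72 = aa
c3 ⊕ 76 = b5
f7 ⊕ 65 = 92
31 ⊕ 72 = 43
20 ⊕ 20 = 00
e2 ⊕ 46 = a4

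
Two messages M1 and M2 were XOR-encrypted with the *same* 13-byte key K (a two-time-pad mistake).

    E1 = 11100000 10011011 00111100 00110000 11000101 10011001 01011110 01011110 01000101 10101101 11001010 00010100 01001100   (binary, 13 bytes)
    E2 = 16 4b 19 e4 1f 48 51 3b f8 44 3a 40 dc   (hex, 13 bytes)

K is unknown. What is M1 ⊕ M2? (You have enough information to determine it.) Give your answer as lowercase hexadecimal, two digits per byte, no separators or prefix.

f6d025d4dad10f65bde9f05490

E1 ⊕ E2 = (M1 ⊕ K) ⊕ (M2 ⊕ K) = M1 ⊕ M2 — the shared key cancels under XOR.
e0 ⊕ 16 = f6
9b ⊕ 4b = d0
3c ⊕ 19 = 25
30 ⊕ e4 = d4
c5 ⊕ 1f = da
99 ⊕ 48 = d1
5e ⊕ 51 = 0f
5e ⊕ 3b = 65
45 ⊕ f8 = bd
ad ⊕ 44 = e9
ca ⊕ 3a = f0
14 ⊕ 40 = 54
4c ⊕ dc = 90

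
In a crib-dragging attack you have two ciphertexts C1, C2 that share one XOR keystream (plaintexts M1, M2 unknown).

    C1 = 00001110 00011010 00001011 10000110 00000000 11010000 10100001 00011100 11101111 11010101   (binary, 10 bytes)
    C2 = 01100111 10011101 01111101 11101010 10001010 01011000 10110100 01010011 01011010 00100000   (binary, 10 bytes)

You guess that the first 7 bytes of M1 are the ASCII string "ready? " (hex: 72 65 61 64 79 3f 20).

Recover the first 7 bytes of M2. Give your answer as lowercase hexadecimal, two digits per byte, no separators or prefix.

1be21708f3b735

First, C1 ⊕ C2 = (M1 ⊕ K) ⊕ (M2 ⊕ K) = M1 ⊕ M2, so the key drops out. Then M2 = (M1 ⊕ M2) ⊕ M1 over the first 7 bytes.
byte 0: (0e ^ 67) ^ 72 = 69 ^ 72 = 1b
byte 1: (1a ^ 9d) ^ 65 = 87 ^ 65 = e2
byte 2: (0b ^ 7d) ^ 61 = 76 ^ 61 = 17
byte 3: (86 ^ ea) ^ 64 = 6c ^ 64 = 08
byte 4: (00 ^ 8a) ^ 79 = 8a ^ 79 = f3
byte 5: (d0 ^ 58) ^ 3f = 88 ^ 3f = b7
byte 6: (a1 ^ b4) ^ 20 = 15 ^ 20 = 35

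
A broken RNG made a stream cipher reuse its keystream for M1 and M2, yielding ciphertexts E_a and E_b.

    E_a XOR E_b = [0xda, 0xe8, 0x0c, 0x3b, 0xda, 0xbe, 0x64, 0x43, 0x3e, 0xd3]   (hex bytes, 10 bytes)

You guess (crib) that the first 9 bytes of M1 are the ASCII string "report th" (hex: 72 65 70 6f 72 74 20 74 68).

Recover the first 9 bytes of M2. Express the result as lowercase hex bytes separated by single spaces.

a8 8d 7c 54 a8 ca 44 37 56

Since E_a ⊕ E_b = M1 ⊕ M2, XORing with the guessed M1 bytes yields the corresponding M2 bytes: M2 = (E_a ⊕ E_b) ⊕ M1.
da ^ 72 = a8
e8 ^ 65 = 8d
0c ^ 70 = 7c
3b ^ 6f = 54
da ^ 72 = a8
be ^ 74 = ca
64 ^ 20 = 44
43 ^ 74 = 37
3e ^ 68 = 56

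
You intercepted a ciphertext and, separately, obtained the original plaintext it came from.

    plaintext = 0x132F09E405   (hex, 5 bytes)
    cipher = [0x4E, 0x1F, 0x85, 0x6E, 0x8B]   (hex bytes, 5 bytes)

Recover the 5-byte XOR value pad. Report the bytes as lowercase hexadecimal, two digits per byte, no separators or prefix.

Since cipher = plaintext ⊕ pad, XORing both sides with plaintext gives pad = plaintext ⊕ cipher.
13 xor 4e = 5d
2f xor 1f = 30
09 xor 85 = 8c
e4 xor 6e = 8a
05 xor 8b = 8e

5d308c8a8e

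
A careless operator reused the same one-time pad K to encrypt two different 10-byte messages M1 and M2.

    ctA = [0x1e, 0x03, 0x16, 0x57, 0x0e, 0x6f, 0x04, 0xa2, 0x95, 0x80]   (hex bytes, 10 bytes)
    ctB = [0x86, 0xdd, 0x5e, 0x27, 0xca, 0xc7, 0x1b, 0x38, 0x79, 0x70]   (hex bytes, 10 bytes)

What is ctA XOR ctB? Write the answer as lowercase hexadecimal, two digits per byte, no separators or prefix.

ctA ⊕ ctB = (M1 ⊕ K) ⊕ (M2 ⊕ K) = M1 ⊕ M2 — the shared key cancels under XOR.
00011110 xor 10000110 = 10011000
00000011 xor 11011101 = 11011110
00010110 xor 01011110 = 01001000
01010111 xor 00100111 = 01110000
00001110 xor 11001010 = 11000100
01101111 xor 11000111 = 10101000
00000100 xor 00011011 = 00011111
10100010 xor 00111000 = 10011010
10010101 xor 01111001 = 11101100
10000000 xor 01110000 = 11110000

98de4870c4a81f9aecf0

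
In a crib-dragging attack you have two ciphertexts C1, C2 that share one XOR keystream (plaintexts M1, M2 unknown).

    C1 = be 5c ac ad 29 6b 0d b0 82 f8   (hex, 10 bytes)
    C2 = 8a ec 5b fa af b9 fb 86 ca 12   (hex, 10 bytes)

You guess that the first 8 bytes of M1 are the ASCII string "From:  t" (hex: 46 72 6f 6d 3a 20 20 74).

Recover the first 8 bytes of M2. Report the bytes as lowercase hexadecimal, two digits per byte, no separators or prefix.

First, C1 ⊕ C2 = (M1 ⊕ K) ⊕ (M2 ⊕ K) = M1 ⊕ M2, so the key drops out. Then M2 = (M1 ⊕ M2) ⊕ M1 over the first 8 bytes.
byte 0: (be xor 8a) xor 46 = 34 xor 46 = 72
byte 1: (5c xor ec) xor 72 = b0 xor 72 = c2
byte 2: (ac xor 5b) xor 6f = f7 xor 6f = 98
byte 3: (ad xor fa) xor 6d = 57 xor 6d = 3a
byte 4: (29 xor af) xor 3a = 86 xor 3a = bc
byte 5: (6b xor b9) xor 20 = d2 xor 20 = f2
byte 6: (0d xor fb) xor 20 = f6 xor 20 = d6
byte 7: (b0 xor 86) xor 74 = 36 xor 74 = 42

72c2983abcf2d642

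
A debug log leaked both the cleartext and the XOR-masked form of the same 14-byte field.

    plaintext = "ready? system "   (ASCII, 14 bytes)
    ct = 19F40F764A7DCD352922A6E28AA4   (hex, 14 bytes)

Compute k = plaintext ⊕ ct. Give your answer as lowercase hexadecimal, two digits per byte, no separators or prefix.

Since ct = plaintext ⊕ k, XORing both sides with plaintext gives k = plaintext ⊕ ct.
114 XOR  25 = 107
101 XOR 244 = 145
 97 XOR  15 = 110
100 XOR 118 =  18
121 XOR  74 =  51
 63 XOR 125 =  66
 32 XOR 205 = 237
115 XOR  53 =  70
121 XOR  41 =  80
115 XOR  34 =  81
116 XOR 166 = 210
101 XOR 226 = 135
109 XOR 138 = 231
 32 XOR 164 = 132

6b916e123342ed465051d287e784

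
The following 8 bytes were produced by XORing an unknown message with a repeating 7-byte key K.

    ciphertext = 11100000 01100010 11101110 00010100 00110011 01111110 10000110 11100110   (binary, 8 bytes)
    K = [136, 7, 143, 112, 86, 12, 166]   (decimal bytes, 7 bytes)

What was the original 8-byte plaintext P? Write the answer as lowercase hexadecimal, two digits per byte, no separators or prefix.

686561646572206e

The 7-byte key repeats, so the effective keystream is 88 07 8f 70 56 0c a6 88.
byte 0: e0 ^ 88 = 68
byte 1: 62 ^ 07 = 65
byte 2: ee ^ 8f = 61
byte 3: 14 ^ 70 = 64
byte 4: 33 ^ 56 = 65
byte 5: 7e ^ 0c = 72
byte 6: 86 ^ a6 = 20
byte 7: e6 ^ 88 = 6e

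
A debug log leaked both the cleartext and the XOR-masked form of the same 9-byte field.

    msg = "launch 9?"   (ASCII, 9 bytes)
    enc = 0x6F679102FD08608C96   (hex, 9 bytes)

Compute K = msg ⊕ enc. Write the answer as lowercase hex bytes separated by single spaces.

03 06 e4 6c 9e 60 40 b5 a9

Since enc = msg ⊕ K, XORing both sides with msg gives K = msg ⊕ enc.
byte 0: 6c ^ 6f = 03
byte 1: 61 ^ 67 = 06
byte 2: 75 ^ 91 = e4
byte 3: 6e ^ 02 = 6c
byte 4: 63 ^ fd = 9e
byte 5: 68 ^ 08 = 60
byte 6: 20 ^ 60 = 40
byte 7: 39 ^ 8c = b5
byte 8: 3f ^ 96 = a9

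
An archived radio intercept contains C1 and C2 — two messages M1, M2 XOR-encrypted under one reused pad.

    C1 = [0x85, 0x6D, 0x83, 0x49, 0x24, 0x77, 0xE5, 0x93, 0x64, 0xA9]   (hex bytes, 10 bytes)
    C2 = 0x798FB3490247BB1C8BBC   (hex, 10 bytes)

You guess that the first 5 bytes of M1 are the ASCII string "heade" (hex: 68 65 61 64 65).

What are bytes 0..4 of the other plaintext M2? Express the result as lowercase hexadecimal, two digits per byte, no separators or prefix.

9487516443

First, C1 ⊕ C2 = (M1 ⊕ K) ⊕ (M2 ⊕ K) = M1 ⊕ M2, so the key drops out. Then M2 = (M1 ⊕ M2) ⊕ M1 over the first 5 bytes.
byte 0: (85 ⊕ 79) ⊕ 68 = fc ⊕ 68 = 94
byte 1: (6d ⊕ 8f) ⊕ 65 = e2 ⊕ 65 = 87
byte 2: (83 ⊕ b3) ⊕ 61 = 30 ⊕ 61 = 51
byte 3: (49 ⊕ 49) ⊕ 64 = 00 ⊕ 64 = 64
byte 4: (24 ⊕ 02) ⊕ 65 = 26 ⊕ 65 = 43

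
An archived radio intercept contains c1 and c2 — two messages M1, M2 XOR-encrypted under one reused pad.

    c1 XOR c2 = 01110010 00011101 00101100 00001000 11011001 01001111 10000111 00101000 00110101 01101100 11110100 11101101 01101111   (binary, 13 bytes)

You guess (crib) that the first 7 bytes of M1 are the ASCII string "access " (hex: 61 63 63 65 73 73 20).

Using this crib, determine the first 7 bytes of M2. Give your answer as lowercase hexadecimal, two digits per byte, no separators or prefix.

Since c1 ⊕ c2 = M1 ⊕ M2, XORing with the guessed M1 bytes yields the corresponding M2 bytes: M2 = (c1 ⊕ c2) ⊕ M1.
byte 0: 72 xor 61 = 13
byte 1: 1d xor 63 = 7e
byte 2: 2c xor 63 = 4f
byte 3: 08 xor 65 = 6d
byte 4: d9 xor 73 = aa
byte 5: 4f xor 73 = 3c
byte 6: 87 xor 20 = a7

137e4f6daa3ca7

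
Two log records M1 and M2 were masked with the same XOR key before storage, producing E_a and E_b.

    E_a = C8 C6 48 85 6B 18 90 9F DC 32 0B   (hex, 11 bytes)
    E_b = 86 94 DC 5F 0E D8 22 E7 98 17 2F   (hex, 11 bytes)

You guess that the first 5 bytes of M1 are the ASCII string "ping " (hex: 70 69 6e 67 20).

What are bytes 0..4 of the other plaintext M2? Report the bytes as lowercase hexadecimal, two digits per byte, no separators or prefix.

First, E_a ⊕ E_b = (M1 ⊕ K) ⊕ (M2 ⊕ K) = M1 ⊕ M2, so the key drops out. Then M2 = (M1 ⊕ M2) ⊕ M1 over the first 5 bytes.
byte 0: (c8 ^ 86) ^ 70 = 4e ^ 70 = 3e
byte 1: (c6 ^ 94) ^ 69 = 52 ^ 69 = 3b
byte 2: (48 ^ dc) ^ 6e = 94 ^ 6e = fa
byte 3: (85 ^ 5f) ^ 67 = da ^ 67 = bd
byte 4: (6b ^ 0e) ^ 20 = 65 ^ 20 = 45

3e3bfabd45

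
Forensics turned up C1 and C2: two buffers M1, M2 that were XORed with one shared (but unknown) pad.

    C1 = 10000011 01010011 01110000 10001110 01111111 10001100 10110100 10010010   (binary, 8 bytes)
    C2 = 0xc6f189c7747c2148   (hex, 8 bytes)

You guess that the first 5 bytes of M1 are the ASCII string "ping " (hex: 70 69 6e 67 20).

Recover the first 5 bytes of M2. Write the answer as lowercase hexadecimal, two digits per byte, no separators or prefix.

First, C1 ⊕ C2 = (M1 ⊕ K) ⊕ (M2 ⊕ K) = M1 ⊕ M2, so the key drops out. Then M2 = (M1 ⊕ M2) ⊕ M1 over the first 5 bytes.
byte 0: (83 XOR c6) XOR 70 = 45 XOR 70 = 35
byte 1: (53 XOR f1) XOR 69 = a2 XOR 69 = cb
byte 2: (70 XOR 89) XOR 6e = f9 XOR 6e = 97
byte 3: (8e XOR c7) XOR 67 = 49 XOR 67 = 2e
byte 4: (7f XOR 74) XOR 20 = 0b XOR 20 = 2b

35cb972e2b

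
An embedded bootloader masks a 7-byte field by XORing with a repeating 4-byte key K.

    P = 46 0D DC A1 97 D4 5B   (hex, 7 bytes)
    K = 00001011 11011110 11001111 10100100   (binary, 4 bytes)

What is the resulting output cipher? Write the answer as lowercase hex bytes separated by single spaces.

4d d3 13 05 9c 0a 94

The 4-byte key repeats, so the effective keystream is 0b de cf a4 0b de cf.
byte 0: 46 xor 0b = 4d
byte 1: 0d xor de = d3
byte 2: dc xor cf = 13
byte 3: a1 xor a4 = 05
byte 4: 97 xor 0b = 9c
byte 5: d4 xor de = 0a
byte 6: 5b xor cf = 94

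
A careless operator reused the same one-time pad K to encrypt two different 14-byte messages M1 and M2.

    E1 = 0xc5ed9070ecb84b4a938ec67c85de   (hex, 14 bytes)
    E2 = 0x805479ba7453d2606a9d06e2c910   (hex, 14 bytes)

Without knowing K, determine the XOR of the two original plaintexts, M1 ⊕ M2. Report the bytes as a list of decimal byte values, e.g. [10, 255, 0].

[69, 185, 233, 202, 152, 235, 153, 42, 249, 19, 192, 158, 76, 206]

E1 ⊕ E2 = (M1 ⊕ K) ⊕ (M2 ⊕ K) = M1 ⊕ M2 — the shared key cancels under XOR.
byte 0: c5 XOR 80 = 45
byte 1: ed XOR 54 = b9
byte 2: 90 XOR 79 = e9
byte 3: 70 XOR ba = ca
byte 4: ec XOR 74 = 98
byte 5: b8 XOR 53 = eb
byte 6: 4b XOR d2 = 99
byte 7: 4a XOR 60 = 2a
byte 8: 93 XOR 6a = f9
byte 9: 8e XOR 9d = 13
byte 10: c6 XOR 06 = c0
byte 11: 7c XOR e2 = 9e
byte 12: 85 XOR c9 = 4c
byte 13: de XOR 10 = ce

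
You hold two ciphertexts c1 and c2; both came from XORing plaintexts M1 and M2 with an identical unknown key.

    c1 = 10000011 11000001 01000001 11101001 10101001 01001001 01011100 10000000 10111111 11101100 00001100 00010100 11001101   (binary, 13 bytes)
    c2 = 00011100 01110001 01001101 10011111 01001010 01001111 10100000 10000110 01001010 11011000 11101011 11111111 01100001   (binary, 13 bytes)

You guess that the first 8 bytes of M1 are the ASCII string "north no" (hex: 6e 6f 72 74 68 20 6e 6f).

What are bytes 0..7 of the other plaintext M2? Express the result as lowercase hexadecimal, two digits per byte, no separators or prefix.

First, c1 ⊕ c2 = (M1 ⊕ K) ⊕ (M2 ⊕ K) = M1 ⊕ M2, so the key drops out. Then M2 = (M1 ⊕ M2) ⊕ M1 over the first 8 bytes.
byte 0: (83 XOR 1c) XOR 6e = 9f XOR 6e = f1
byte 1: (c1 XOR 71) XOR 6f = b0 XOR 6f = df
byte 2: (41 XOR 4d) XOR 72 = 0c XOR 72 = 7e
byte 3: (e9 XOR 9f) XOR 74 = 76 XOR 74 = 02
byte 4: (a9 XOR 4a) XOR 68 = e3 XOR 68 = 8b
byte 5: (49 XOR 4f) XOR 20 = 06 XOR 20 = 26
byte 6: (5c XOR a0) XOR 6e = fc XOR 6e = 92
byte 7: (80 XOR 86) XOR 6f = 06 XOR 6f = 69

f1df7e028b269269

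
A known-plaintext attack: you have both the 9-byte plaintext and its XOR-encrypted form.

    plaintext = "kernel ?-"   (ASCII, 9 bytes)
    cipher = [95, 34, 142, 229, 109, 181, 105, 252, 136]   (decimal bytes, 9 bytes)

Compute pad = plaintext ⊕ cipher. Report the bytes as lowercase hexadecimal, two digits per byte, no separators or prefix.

3447fc8b08d949c3a5

Since cipher = plaintext ⊕ pad, XORing both sides with plaintext gives pad = plaintext ⊕ cipher.
byte 0: 01101011 ⊕ 01011111 = 00110100
byte 1: 01100101 ⊕ 00100010 = 01000111
byte 2: 01110010 ⊕ 10001110 = 11111100
byte 3: 01101110 ⊕ 11100101 = 10001011
byte 4: 01100101 ⊕ 01101101 = 00001000
byte 5: 01101100 ⊕ 10110101 = 11011001
byte 6: 00100000 ⊕ 01101001 = 01001001
byte 7: 00111111 ⊕ 11111100 = 11000011
byte 8: 00101101 ⊕ 10001000 = 10100101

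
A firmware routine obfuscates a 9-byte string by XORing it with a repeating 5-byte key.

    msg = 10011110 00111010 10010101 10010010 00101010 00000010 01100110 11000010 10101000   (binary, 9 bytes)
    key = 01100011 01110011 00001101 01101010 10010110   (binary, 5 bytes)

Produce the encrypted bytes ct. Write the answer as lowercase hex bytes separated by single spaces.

fd 49 98 f8 bc 61 15 cf c2

The 5-byte key repeats, so the effective keystream is 63 73 0d 6a 96 63 73 0d 6a.
byte 0: 158 xor  99 = 253
byte 1:  58 xor 115 =  73
byte 2: 149 xor  13 = 152
byte 3: 146 xor 106 = 248
byte 4:  42 xor 150 = 188
byte 5:   2 xor  99 =  97
byte 6: 102 xor 115 =  21
byte 7: 194 xor  13 = 207
byte 8: 168 xor 106 = 194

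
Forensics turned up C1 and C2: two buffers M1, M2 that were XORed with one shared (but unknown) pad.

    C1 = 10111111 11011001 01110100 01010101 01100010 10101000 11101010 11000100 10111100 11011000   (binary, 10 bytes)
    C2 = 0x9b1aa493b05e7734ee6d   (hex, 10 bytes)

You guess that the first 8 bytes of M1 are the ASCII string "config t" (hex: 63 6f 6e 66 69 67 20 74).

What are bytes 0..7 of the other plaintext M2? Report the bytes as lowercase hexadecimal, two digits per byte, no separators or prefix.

First, C1 ⊕ C2 = (M1 ⊕ K) ⊕ (M2 ⊕ K) = M1 ⊕ M2, so the key drops out. Then M2 = (M1 ⊕ M2) ⊕ M1 over the first 8 bytes.
byte 0: (bf xor 9b) xor 63 = 24 xor 63 = 47
byte 1: (d9 xor 1a) xor 6f = c3 xor 6f = ac
byte 2: (74 xor a4) xor 6e = d0 xor 6e = be
byte 3: (55 xor 93) xor 66 = c6 xor 66 = a0
byte 4: (62 xor b0) xor 69 = d2 xor 69 = bb
byte 5: (a8 xor 5e) xor 67 = f6 xor 67 = 91
byte 6: (ea xor 77) xor 20 = 9d xor 20 = bd
byte 7: (c4 xor 34) xor 74 = f0 xor 74 = 84

47acbea0bb91bd84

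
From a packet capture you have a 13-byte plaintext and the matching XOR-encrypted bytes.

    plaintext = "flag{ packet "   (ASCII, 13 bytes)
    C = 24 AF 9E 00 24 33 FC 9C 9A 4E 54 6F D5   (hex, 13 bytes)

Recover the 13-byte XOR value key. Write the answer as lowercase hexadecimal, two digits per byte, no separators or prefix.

Since C = plaintext ⊕ key, XORing both sides with plaintext gives key = plaintext ⊕ C.
66 XOR 24 = 42
6c XOR af = c3
61 XOR 9e = ff
67 XOR 00 = 67
7b XOR 24 = 5f
20 XOR 33 = 13
70 XOR fc = 8c
61 XOR 9c = fd
63 XOR 9a = f9
6b XOR 4e = 25
65 XOR 54 = 31
74 XOR 6f = 1b
20 XOR d5 = f5

42c3ff675f138cfdf925311bf5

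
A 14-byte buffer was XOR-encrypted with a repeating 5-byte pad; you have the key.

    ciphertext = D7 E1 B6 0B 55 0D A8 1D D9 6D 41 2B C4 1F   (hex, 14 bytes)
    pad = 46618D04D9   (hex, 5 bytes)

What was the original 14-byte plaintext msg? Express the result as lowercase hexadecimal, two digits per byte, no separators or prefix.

The 5-byte key repeats, so the effective keystream is 46 61 8d 04 d9 46 61 8d 04 d9 46 61 8d 04.
byte 0: d7 xor 46 = 91
byte 1: e1 xor 61 = 80
byte 2: b6 xor 8d = 3b
byte 3: 0b xor 04 = 0f
byte 4: 55 xor d9 = 8c
byte 5: 0d xor 46 = 4b
byte 6: a8 xor 61 = c9
byte 7: 1d xor 8d = 90
byte 8: d9 xor 04 = dd
byte 9: 6d xor d9 = b4
byte 10: 41 xor 46 = 07
byte 11: 2b xor 61 = 4a
byte 12: c4 xor 8d = 49
byte 13: 1f xor 04 = 1b

91803b0f8c4bc990ddb4074a491b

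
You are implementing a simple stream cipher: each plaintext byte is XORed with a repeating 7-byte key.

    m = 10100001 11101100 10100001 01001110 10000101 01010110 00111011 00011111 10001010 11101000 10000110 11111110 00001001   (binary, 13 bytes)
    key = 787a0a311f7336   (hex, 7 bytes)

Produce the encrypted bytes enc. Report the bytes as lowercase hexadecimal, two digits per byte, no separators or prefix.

The 7-byte key repeats, so the effective keystream is 78 7a 0a 31 1f 73 36 78 7a 0a 31 1f 73.
byte 0: 161 ^ 120 = 217
byte 1: 236 ^ 122 = 150
byte 2: 161 ^  10 = 171
byte 3:  78 ^  49 = 127
byte 4: 133 ^  31 = 154
byte 5:  86 ^ 115 =  37
byte 6:  59 ^  54 =  13
byte 7:  31 ^ 120 = 103
byte 8: 138 ^ 122 = 240
byte 9: 232 ^  10 = 226
byte 10: 134 ^  49 = 183
byte 11: 254 ^  31 = 225
byte 12:   9 ^ 115 = 122

d996ab7f9a250d67f0e2b7e17a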